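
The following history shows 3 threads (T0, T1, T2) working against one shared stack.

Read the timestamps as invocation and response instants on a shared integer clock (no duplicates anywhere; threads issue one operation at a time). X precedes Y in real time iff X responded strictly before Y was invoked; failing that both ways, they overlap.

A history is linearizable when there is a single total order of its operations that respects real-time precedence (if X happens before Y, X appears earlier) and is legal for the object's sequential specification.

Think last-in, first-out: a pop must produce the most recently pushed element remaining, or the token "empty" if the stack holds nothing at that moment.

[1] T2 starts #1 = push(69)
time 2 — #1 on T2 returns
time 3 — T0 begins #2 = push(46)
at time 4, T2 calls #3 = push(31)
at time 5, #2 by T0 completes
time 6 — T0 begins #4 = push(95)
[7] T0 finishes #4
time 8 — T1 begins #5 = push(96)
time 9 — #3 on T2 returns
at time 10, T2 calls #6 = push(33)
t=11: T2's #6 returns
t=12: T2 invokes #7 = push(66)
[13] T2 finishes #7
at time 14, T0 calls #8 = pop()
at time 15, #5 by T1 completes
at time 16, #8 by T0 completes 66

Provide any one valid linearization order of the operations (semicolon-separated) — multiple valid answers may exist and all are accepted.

1. #1 push(69), leaving stack <69>
2. #2 push(46), leaving stack <69,46>
3. #3 push(31), leaving stack <69,46,31>
4. #4 push(95), leaving stack <69,46,31,95>
5. #5 push(96), leaving stack <69,46,31,95,96>
6. #6 push(33), leaving stack <69,46,31,95,96,33>
7. #7 push(66), leaving stack <69,46,31,95,96,33,66>
8. #8 pop() → 66, leaving stack <69,46,31,95,96,33>

#1; #2; #3; #4; #5; #6; #7; #8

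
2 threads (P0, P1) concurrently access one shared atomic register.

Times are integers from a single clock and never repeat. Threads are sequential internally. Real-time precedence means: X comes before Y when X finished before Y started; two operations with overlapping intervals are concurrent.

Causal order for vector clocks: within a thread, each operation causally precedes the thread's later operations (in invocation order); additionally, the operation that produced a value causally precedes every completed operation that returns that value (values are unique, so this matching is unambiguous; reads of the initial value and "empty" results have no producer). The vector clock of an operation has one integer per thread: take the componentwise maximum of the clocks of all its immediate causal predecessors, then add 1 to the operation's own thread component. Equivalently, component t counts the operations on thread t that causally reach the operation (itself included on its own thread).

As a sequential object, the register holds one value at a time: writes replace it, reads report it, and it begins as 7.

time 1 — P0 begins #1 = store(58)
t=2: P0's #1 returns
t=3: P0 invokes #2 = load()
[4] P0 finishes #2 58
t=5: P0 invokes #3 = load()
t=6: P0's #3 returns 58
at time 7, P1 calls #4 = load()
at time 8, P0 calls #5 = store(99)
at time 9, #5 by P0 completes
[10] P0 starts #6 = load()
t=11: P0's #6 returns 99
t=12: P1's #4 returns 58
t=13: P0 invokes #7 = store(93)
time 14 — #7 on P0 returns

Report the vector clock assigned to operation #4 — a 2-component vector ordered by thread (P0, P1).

VC(#1, invoked at 1): no causal predecessors; +1 on P0 → (1, 0)
from VC(#1)=(1, 0), #4 (invoked 7) maxes components and bumps P1 → (1, 1)
from VC(#1)=(1, 0), #2 (invoked 3) maxes components and bumps P0 → (2, 0)
from VC(#1)=(1, 0), VC(#2)=(2, 0), #3 (invoked 5) maxes components and bumps P0 → (3, 0)
from VC(#3)=(3, 0), #5 (invoked 8) maxes components and bumps P0 → (4, 0)
from VC(#5)=(4, 0), #6 (invoked 10) maxes components and bumps P0 → (5, 0)
from VC(#6)=(5, 0), #7 (invoked 13) maxes components and bumps P0 → (6, 0)
target: VC(#4) = (1, 1)

(1, 1)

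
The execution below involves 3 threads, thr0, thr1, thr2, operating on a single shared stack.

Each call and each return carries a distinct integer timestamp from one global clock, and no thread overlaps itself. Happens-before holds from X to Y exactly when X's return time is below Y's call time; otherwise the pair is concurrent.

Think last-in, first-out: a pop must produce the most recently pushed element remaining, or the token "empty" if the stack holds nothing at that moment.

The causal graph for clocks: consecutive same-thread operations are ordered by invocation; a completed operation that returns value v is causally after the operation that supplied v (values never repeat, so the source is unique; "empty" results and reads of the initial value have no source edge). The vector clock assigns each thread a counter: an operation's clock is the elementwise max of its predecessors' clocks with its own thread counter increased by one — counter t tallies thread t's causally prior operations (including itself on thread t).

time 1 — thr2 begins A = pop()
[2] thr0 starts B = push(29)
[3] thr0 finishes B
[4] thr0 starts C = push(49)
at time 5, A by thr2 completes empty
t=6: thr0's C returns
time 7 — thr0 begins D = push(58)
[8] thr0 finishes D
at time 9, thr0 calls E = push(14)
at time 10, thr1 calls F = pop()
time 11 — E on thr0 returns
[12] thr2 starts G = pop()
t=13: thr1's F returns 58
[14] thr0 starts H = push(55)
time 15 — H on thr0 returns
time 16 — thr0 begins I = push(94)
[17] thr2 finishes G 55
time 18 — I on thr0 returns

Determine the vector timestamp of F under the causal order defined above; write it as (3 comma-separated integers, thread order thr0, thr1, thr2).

(3, 1, 0)

root op A, invoked 1: fresh clock plus thr2's own tick → (0, 0, 1)
root op B, invoked 2: fresh clock plus thr0's own tick → (1, 0, 0)
from VC(B)=(1, 0, 0), C (invoked 4) maxes components and bumps thr0 → (2, 0, 0)
from VC(C)=(2, 0, 0), D (invoked 7) maxes components and bumps thr0 → (3, 0, 0)
from VC(D)=(3, 0, 0), F (invoked 10) maxes components and bumps thr1 → (3, 1, 0)
from VC(D)=(3, 0, 0), E (invoked 9) maxes components and bumps thr0 → (4, 0, 0)
from VC(E)=(4, 0, 0), H (invoked 14) maxes components and bumps thr0 → (5, 0, 0)
from VC(H)=(5, 0, 0), I (invoked 16) maxes components and bumps thr0 → (6, 0, 0)
from VC(A)=(0, 0, 1), VC(H)=(5, 0, 0), G (invoked 12) maxes components and bumps thr2 → (5, 0, 2)
target: VC(F) = (3, 1, 0)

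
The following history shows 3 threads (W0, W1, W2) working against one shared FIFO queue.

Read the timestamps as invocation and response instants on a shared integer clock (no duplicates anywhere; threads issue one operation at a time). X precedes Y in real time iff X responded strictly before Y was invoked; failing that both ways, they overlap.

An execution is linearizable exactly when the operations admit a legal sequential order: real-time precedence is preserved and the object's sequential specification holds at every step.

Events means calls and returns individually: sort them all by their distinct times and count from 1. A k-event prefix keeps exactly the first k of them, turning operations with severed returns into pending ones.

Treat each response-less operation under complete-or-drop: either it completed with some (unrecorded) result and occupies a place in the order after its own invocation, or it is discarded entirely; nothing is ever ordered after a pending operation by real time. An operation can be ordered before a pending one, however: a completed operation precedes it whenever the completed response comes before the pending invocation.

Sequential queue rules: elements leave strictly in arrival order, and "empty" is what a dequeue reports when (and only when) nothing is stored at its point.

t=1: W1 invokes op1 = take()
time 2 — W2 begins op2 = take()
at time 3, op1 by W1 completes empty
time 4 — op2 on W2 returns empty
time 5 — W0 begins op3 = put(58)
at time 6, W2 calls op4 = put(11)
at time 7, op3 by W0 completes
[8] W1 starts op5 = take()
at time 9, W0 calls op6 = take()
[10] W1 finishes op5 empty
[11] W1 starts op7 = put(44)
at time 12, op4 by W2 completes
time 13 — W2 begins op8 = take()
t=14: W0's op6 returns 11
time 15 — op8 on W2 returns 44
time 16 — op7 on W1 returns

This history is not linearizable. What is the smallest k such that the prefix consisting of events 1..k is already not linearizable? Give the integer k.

a valid linearization of events 1..13 exists, for instance op1, op2, op3, op6, op5, op4:
1. op1 take() → empty, leaving queue <>
2. op2 take() → empty, leaving queue <>
3. op3 put(58), leaving queue <58>
4. op6 take() (pending, included), leaving queue <>
5. op5 take() → empty, leaving queue <>
6. op4 put(11), leaving queue <11>
once event 14 joins (op6's response, time 14), exhaustive search finds no witness
no completion choice of the 2 pending operations (op7, op8) rescues it — every subset was tried
e.g. op1, op2, op3, op4, op5, op6 (pending dropped): illegal at step 5, since op5 take() → empty cannot apply there
e.g. op1, op2, op3, op4, op6, op5 (pending dropped): illegal at step 5, since op6 take() → 11 cannot apply there

14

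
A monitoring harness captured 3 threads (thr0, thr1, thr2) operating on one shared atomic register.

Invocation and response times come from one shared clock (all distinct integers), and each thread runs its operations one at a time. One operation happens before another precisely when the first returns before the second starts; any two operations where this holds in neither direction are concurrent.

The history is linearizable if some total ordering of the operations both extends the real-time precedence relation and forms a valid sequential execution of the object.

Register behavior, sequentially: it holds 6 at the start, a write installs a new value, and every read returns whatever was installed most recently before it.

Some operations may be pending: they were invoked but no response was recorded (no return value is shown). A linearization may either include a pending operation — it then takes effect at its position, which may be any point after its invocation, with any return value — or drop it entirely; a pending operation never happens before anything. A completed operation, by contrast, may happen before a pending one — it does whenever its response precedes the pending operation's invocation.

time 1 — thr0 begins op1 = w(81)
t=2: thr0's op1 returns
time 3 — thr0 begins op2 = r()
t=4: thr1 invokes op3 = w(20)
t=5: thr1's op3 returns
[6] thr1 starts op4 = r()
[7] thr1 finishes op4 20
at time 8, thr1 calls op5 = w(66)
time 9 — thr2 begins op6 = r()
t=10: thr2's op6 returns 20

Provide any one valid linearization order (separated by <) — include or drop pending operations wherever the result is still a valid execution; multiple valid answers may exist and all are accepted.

step 1: op1 w(81) — value 81
step 2: op2 r() (pending, included) — value 81
step 3: op3 w(20) — value 20
step 4: op4 r() → 20 — value 20
step 5: op6 r() → 20 — value 20

op1 < op2 < op3 < op4 < op6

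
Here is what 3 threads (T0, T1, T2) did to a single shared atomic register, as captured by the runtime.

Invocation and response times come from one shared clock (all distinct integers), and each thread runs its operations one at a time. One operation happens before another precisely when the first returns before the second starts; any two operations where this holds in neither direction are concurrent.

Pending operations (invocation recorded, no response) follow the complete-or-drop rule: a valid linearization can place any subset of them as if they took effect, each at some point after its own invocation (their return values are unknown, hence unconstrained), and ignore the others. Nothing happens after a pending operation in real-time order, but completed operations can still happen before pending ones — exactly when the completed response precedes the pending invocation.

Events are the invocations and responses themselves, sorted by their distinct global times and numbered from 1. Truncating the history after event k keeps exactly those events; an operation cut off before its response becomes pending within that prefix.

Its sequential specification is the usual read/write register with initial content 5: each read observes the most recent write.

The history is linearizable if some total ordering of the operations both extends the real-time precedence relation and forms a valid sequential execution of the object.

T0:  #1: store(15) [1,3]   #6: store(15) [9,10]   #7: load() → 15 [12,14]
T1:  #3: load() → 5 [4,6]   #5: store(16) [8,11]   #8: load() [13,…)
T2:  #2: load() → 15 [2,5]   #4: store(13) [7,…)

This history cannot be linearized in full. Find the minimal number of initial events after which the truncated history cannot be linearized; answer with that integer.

6

events 1..5 are linearizable; a witness order is #1, #2:
step 1: #1 store(15) — value 15
step 2: #2 load() → 15 — value 15
with event 6 included (#3 responding at time 6), all real-time-consistent orders fail
for example #1, #2, #3 fails at step 3: #3 load() → 5 is not legal there
for example #1, #3, #2 fails at step 2: #3 load() → 5 is not legal there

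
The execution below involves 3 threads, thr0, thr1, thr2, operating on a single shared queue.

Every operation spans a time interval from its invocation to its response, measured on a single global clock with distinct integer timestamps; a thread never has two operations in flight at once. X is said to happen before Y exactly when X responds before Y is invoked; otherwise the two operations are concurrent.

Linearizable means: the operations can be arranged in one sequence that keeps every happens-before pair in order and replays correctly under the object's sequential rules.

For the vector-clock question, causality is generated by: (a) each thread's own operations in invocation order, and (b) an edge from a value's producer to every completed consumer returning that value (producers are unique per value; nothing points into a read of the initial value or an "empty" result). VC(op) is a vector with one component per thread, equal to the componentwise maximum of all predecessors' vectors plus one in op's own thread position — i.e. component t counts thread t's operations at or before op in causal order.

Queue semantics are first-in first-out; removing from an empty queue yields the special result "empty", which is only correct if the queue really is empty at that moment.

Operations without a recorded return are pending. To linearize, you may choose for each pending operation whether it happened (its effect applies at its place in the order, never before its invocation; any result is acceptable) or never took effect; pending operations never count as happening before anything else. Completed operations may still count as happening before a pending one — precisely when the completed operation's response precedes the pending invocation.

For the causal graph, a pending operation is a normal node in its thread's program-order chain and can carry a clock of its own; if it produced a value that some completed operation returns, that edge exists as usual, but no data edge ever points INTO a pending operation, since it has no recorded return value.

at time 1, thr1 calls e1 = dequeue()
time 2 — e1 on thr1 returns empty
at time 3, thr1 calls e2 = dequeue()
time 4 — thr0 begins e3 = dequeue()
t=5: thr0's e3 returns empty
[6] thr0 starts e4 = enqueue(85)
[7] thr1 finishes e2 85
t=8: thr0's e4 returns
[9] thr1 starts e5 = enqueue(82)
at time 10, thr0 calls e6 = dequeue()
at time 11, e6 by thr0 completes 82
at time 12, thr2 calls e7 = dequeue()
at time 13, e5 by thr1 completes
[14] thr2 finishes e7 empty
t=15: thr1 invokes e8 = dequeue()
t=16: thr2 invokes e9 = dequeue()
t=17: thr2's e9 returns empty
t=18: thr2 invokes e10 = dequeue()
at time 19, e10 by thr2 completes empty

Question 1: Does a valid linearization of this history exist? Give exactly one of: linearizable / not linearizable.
linearizable

a witness: e1, e3, e4, e2, e5, e6, e7, e8, e9, e10
step 1: e1 dequeue() → empty — queue <>
step 2: e3 dequeue() → empty — queue <>
step 3: e4 enqueue(85) — queue <85>
step 4: e2 dequeue() → 85 — queue <>
step 5: e5 enqueue(82) — queue <82>
step 6: e6 dequeue() → 82 — queue <>
step 7: e7 dequeue() → empty — queue <>
step 8: e8 dequeue() (pending, included) — queue <>
step 9: e9 dequeue() → empty — queue <>
step 10: e10 dequeue() → empty — queue <>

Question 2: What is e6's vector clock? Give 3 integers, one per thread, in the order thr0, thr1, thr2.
(3, 3, 0)

no predecessors for e7 (invoked 12): thr2 increments from zero → (0, 0, 1)
no predecessors for e1 (invoked 1): thr1 increments from zero → (0, 1, 0)
no predecessors for e3 (invoked 4): thr0 increments from zero → (1, 0, 0)
from VC(e7)=(0, 0, 1), e9 (invoked 16) maxes components and bumps thr2 → (0, 0, 2)
from VC(e3)=(1, 0, 0), e4 (invoked 6) maxes components and bumps thr0 → (2, 0, 0)
from VC(e9)=(0, 0, 2), e10 (invoked 18) maxes components and bumps thr2 → (0, 0, 3)
from VC(e1)=(0, 1, 0), VC(e4)=(2, 0, 0), e2 (invoked 3) maxes components and bumps thr1 → (2, 2, 0)
from VC(e2)=(2, 2, 0), e5 (invoked 9) maxes components and bumps thr1 → (2, 3, 0)
from VC(e5)=(2, 3, 0), e8 (invoked 15) maxes components and bumps thr1 → (2, 4, 0)
from VC(e4)=(2, 0, 0), VC(e5)=(2, 3, 0), e6 (invoked 10) maxes components and bumps thr0 → (3, 3, 0)
target: VC(e6) = (3, 3, 0)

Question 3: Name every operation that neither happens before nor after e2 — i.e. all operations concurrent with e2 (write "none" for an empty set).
e3, e4

concurrent with e2 ([3,7]): every op whose interval crosses 3..7
e1 [1,2]: before
e3 [4,5]: concurrent
e4 [6,8]: concurrent
e5 [9,13]: after
e6 [10,11]: after
e7 [12,14]: after
e8 [15,…): after
e9 [16,17]: after
e10 [18,19]: after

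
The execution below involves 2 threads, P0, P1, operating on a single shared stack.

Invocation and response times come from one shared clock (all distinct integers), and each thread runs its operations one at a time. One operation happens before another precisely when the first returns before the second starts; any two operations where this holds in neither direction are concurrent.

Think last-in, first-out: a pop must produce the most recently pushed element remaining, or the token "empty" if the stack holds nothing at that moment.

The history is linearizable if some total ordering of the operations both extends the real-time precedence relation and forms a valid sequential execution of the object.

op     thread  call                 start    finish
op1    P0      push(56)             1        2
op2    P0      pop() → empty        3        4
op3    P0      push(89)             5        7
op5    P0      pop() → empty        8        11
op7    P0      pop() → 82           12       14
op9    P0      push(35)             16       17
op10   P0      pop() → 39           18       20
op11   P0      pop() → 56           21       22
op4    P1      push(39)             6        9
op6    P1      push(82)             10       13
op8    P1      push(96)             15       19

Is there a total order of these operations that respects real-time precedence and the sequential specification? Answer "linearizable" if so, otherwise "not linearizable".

not linearizable

already the first 4 events (up to op2's response at time 4) admit no linearization; the first 3 still do
exactly one order of the 2 completed ops respects real time; the stack replay fails
for example op1, op2 fails at step 2: op2 pop() → empty is not legal there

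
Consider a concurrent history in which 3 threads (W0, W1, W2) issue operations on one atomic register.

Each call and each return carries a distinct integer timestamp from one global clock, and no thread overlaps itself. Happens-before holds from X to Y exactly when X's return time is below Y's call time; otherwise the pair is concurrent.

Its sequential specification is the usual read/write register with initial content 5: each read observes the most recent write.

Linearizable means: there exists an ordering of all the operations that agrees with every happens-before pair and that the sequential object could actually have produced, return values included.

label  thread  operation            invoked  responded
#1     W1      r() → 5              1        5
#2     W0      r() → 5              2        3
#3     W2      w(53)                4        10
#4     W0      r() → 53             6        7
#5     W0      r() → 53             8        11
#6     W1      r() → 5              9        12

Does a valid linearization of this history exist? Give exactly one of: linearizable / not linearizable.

not linearizable

events 1..11 are fine; event 12 — the response of #6 at time 12 — makes the prefix non-linearizable
every one of the 18 real-time-consistent orders over 6 completed atomic register ops fails the sequential spec
take #1, #2, #3, #4, #5, #6: step 6 already fails, because #6 r() → 5 cannot occur there
take #1, #2, #3, #4, #6, #5: step 5 already fails, because #6 r() → 5 cannot occur there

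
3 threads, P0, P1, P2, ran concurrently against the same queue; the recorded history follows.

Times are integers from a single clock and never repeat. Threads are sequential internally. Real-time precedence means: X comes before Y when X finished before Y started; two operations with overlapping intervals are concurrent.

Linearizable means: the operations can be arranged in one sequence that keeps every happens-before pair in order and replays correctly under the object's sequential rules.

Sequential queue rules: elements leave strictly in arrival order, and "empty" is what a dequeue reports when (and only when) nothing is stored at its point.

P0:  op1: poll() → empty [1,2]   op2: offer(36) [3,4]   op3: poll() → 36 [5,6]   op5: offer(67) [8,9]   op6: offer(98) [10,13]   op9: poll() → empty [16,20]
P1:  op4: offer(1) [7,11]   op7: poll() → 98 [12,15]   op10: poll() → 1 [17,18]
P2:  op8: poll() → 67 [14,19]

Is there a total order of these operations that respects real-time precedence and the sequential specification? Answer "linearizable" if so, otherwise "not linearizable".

linearizable

witness order: op1, op2, op3, op5, op6, op4, op8, op7, op10, op9
step 1: op1 poll() → empty — queue <>
step 2: op2 offer(36) — queue <36>
step 3: op3 poll() → 36 — queue <>
step 4: op5 offer(67) — queue <67>
step 5: op6 offer(98) — queue <67,98>
step 6: op4 offer(1) — queue <67,98,1>
step 7: op8 poll() → 67 — queue <98,1>
step 8: op7 poll() → 98 — queue <1>
step 9: op10 poll() → 1 — queue <>
step 10: op9 poll() → empty — queue <>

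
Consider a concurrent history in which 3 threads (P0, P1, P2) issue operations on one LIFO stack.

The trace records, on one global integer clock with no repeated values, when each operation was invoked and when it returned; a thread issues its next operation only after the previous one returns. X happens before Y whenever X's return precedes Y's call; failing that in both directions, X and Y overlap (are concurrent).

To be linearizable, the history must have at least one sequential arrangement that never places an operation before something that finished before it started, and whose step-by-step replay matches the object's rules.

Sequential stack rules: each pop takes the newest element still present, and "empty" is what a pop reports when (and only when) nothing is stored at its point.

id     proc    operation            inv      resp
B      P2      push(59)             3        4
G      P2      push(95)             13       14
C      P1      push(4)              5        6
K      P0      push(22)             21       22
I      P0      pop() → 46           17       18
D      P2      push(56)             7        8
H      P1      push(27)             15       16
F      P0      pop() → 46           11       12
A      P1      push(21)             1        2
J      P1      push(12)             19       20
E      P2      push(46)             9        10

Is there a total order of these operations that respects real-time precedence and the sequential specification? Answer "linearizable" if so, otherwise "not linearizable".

not linearizable

the violation lands at event 18, I's response at time 18: events 1..17 linearize, events 1..18 do not
exhaustive check: the 9 completed LIFO stack ops admit one real-time order; illegal
sample order A, B, C, D, E, F, G, H, I stalls at step 9 — I pop() → 46 has no legal effect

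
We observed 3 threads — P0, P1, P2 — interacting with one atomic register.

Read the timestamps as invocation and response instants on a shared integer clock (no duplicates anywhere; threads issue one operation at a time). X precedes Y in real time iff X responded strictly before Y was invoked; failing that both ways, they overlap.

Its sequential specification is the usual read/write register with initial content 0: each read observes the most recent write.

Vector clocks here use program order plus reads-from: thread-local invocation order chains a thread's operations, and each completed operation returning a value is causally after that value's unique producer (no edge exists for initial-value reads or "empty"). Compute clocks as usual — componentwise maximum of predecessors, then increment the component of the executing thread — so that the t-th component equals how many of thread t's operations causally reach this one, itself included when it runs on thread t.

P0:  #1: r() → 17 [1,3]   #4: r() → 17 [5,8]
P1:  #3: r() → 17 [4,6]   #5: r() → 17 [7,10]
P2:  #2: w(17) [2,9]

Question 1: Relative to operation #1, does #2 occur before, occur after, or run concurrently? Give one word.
concurrent

#2 spans [2,9], #1 spans [1,3]
the intervals overlap in both directions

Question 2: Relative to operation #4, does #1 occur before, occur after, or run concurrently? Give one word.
before

#1 spans [1,3], #4 spans [5,8]
resp(#1)=3 < inv(#4)=5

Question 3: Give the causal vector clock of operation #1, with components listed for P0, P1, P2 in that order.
(1, 0, 1)

#2, invoked 2, has no incoming edges; only P2's bump applies → (0, 0, 1)
#3, invoked 4, takes VC(#2)=(0, 0, 1) under max, adds 1 for P1 → (0, 1, 1)
#1, invoked 1, takes VC(#2)=(0, 0, 1) under max, adds 1 for P0 → (1, 0, 1)
#5, invoked 7, takes VC(#2)=(0, 0, 1), VC(#3)=(0, 1, 1) under max, adds 1 for P1 → (0, 2, 1)
#4, invoked 5, takes VC(#1)=(1, 0, 1), VC(#2)=(0, 0, 1) under max, adds 1 for P0 → (2, 0, 1)
target: VC(#1) = (1, 0, 1)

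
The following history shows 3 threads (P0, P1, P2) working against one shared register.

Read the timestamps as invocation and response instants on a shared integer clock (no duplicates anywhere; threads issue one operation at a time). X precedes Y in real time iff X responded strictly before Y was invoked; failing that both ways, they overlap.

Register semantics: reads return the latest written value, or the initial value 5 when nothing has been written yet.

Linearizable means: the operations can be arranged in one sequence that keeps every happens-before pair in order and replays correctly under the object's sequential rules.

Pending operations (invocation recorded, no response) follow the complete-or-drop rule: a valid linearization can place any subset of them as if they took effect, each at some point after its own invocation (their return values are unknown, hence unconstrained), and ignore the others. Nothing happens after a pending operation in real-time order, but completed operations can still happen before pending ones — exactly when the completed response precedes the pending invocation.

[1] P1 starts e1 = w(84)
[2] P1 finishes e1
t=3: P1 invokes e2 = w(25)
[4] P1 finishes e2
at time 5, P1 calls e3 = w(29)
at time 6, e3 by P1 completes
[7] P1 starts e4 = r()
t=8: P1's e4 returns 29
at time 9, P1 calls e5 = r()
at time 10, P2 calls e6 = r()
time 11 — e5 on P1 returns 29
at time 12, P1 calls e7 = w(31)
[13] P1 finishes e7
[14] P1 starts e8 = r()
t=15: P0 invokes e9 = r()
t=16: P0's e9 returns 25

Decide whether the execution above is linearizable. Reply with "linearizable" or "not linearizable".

cut after 15 events: linearizable; cut after 16 events (e9 responds, time 16): not linearizable
the completed operations (7 total) allow one real-time order; the register replay rejects it
no escape via the 2 pending operations (e6, e8): every completion choice fails
take e1, e2, e3, e4, e5, e7, e9 (pending dropped): step 7 already fails, because e9 r() → 25 cannot occur there

not linearizable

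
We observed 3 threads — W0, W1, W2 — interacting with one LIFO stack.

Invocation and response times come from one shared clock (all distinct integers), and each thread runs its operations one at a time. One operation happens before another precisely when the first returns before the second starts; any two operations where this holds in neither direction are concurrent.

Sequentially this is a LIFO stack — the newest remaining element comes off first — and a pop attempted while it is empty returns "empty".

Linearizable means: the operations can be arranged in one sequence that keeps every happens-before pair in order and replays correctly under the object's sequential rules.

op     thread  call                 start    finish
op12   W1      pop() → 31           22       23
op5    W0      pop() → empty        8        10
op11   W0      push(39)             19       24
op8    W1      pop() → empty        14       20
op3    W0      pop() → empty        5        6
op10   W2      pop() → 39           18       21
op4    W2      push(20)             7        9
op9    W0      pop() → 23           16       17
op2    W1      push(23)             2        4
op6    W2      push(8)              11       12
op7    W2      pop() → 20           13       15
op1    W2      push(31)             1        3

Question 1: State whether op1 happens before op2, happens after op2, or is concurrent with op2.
op1 spans [1,3], op2 spans [2,4]
the intervals overlap in both directions

concurrent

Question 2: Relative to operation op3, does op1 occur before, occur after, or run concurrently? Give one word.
op1 spans [1,3], op3 spans [5,6]
resp(op1)=3 < inv(op3)=5

before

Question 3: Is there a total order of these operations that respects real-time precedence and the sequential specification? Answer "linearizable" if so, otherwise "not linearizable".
already the first 6 events (up to op3's response at time 6) admit no linearization; the first 5 still do
no legal order exists: 2 real-time-consistent candidates over 3 completed LIFO stack operations, all rejected
for example op1, op2, op3 fails at step 3: op3 pop() → empty is not legal there
for example op2, op1, op3 fails at step 3: op3 pop() → empty is not legal there

not linearizable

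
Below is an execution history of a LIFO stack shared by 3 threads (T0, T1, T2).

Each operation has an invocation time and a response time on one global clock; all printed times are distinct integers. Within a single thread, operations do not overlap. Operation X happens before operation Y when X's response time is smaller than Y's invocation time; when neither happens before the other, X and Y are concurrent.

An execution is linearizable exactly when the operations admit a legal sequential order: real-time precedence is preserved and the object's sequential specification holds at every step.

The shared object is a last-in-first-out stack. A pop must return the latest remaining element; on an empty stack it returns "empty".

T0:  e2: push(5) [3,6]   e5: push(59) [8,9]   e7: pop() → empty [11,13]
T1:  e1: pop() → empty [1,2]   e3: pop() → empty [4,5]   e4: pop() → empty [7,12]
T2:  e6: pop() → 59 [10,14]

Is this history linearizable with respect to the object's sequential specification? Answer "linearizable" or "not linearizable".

events 1..12 are fine; event 13 — the response of e7 at time 13 — makes the prefix non-linearizable
checked exhaustively: 6 real-time-consistent orders of 6 completed operations, zero legal LIFO stack replays
no completion choice of the 1 pending operation (e6) rescues it — every subset was tried
take e1, e2, e3, e4, e5, e7 (pending dropped): step 3 already fails, because e3 pop() → empty cannot occur there
take e1, e2, e3, e5, e4, e7 (pending dropped): step 3 already fails, because e3 pop() → empty cannot occur there

not linearizable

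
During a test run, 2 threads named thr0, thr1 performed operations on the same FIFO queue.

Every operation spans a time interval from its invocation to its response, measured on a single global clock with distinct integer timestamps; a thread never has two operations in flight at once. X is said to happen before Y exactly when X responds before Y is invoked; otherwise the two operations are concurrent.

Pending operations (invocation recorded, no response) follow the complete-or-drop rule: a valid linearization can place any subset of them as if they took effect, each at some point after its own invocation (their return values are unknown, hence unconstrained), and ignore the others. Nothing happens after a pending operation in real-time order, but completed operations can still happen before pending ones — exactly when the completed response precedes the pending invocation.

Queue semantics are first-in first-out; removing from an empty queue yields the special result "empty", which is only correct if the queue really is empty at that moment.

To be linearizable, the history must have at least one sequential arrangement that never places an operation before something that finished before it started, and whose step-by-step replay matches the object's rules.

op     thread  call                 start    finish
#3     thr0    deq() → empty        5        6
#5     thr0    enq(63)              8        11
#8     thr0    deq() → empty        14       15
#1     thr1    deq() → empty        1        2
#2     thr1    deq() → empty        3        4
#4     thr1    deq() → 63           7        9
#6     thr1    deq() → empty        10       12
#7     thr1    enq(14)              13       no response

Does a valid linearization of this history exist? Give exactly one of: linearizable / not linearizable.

one valid linearization: #1, #2, #3, #5, #4, #6, #8
after step 1 (#1 deq() → empty): queue <>
after step 2 (#2 deq() → empty): queue <>
after step 3 (#3 deq() → empty): queue <>
after step 4 (#5 enq(63)): queue <63>
after step 5 (#4 deq() → 63): queue <>
after step 6 (#6 deq() → empty): queue <>
after step 7 (#8 deq() → empty): queue <>

linearizable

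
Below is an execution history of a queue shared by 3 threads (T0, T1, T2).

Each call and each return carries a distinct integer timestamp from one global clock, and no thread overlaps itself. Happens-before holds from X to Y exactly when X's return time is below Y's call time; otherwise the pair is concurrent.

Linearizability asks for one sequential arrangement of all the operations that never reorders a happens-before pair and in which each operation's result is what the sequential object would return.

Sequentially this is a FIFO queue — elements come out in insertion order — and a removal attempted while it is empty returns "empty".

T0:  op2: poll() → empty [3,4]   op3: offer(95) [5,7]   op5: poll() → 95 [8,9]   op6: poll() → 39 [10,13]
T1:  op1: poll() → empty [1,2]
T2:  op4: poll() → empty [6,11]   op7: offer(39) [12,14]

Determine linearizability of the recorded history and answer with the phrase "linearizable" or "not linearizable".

linearizable

a witness: op1, op2, op3, op5, op4, op7, op6
1. op1 poll() → empty, leaving queue <>
2. op2 poll() → empty, leaving queue <>
3. op3 offer(95), leaving queue <95>
4. op5 poll() → 95, leaving queue <>
5. op4 poll() → empty, leaving queue <>
6. op7 offer(39), leaving queue <39>
7. op6 poll() → 39, leaving queue <>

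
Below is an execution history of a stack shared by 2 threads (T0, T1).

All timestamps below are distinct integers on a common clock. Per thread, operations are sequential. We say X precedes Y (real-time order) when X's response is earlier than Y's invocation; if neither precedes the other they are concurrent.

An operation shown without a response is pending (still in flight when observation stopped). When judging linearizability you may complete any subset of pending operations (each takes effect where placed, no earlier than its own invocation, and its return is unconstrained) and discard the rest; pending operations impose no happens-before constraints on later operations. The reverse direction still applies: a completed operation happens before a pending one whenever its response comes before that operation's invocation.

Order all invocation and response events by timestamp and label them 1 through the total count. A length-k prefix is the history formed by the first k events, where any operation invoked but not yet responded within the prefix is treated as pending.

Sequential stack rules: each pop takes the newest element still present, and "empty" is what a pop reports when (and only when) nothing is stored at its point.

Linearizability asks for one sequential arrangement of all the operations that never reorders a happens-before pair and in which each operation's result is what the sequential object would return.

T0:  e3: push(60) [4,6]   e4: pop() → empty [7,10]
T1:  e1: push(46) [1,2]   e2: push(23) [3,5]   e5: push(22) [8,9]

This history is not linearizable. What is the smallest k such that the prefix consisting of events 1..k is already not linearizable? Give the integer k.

events 1..9 are linearizable; a witness order is e1, e2, e3, e4, e5:
after step 1 (e1 push(46)): stack <46>
after step 2 (e2 push(23)): stack <46,23>
after step 3 (e3 push(60)): stack <46,23,60>
after step 4 (e4 pop() (pending, included)): stack <46,23>
after step 5 (e5 push(22)): stack <46,23,22>
with event 10 included (e4 responding at time 10), all real-time-consistent orders fail
sample order e1, e2, e3, e4, e5 stalls at step 4 — e4 pop() → empty has no legal effect
sample order e1, e2, e3, e5, e4 stalls at step 5 — e4 pop() → empty has no legal effect

10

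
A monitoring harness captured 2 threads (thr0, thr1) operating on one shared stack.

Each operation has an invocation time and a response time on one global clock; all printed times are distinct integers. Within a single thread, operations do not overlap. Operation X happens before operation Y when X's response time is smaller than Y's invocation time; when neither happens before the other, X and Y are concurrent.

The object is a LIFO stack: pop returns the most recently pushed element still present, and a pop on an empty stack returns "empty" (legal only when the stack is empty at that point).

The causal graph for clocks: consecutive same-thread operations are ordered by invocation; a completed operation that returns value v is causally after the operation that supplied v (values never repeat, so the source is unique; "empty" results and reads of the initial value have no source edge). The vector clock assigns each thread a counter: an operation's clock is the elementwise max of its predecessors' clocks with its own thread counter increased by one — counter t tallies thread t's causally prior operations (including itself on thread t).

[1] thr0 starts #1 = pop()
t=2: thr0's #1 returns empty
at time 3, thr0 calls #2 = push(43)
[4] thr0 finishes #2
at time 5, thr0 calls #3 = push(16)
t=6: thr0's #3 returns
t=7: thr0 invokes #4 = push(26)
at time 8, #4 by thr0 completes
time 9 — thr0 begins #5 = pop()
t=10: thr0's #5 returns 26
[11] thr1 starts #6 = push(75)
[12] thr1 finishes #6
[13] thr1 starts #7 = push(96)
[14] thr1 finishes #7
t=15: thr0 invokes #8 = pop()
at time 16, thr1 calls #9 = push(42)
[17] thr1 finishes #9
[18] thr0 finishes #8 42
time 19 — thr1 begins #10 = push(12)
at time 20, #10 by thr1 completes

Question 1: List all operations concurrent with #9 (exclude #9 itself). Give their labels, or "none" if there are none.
#8

concurrent with #9 ([16,17]): every op whose interval crosses 16..17
#1 [1,2]: before
#2 [3,4]: before
#3 [5,6]: before
#4 [7,8]: before
#5 [9,10]: before
#6 [11,12]: before
#7 [13,14]: before
#8 [15,18]: concurrent
#10 [19,20]: after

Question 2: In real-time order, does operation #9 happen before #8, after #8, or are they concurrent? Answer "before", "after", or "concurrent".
concurrent

#9 spans [16,17], #8 spans [15,18]
the intervals overlap in both directions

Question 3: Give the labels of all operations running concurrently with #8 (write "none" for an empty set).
#9

#8 spans [15,18]; an op avoiding the whole window 15..18 is ordered, any other is concurrent
#1 [1,2]: before
#2 [3,4]: before
#3 [5,6]: before
#4 [7,8]: before
#5 [9,10]: before
#6 [11,12]: before
#7 [13,14]: before
#9 [16,17]: concurrent
#10 [19,20]: after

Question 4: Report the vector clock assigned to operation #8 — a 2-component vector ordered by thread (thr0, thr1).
(6, 3)

VC(#6, invoked at 11): no causal predecessors; +1 on thr1 → (0, 1)
VC(#1, invoked at 1): no causal predecessors; +1 on thr0 → (1, 0)
invoked at 13, #7 merges VC(#6)=(0, 1) and bumps thr1's slot → (0, 2)
invoked at 3, #2 merges VC(#1)=(1, 0) and bumps thr0's slot → (2, 0)
invoked at 16, #9 merges VC(#7)=(0, 2) and bumps thr1's slot → (0, 3)
invoked at 5, #3 merges VC(#2)=(2, 0) and bumps thr0's slot → (3, 0)
invoked at 19, #10 merges VC(#9)=(0, 3) and bumps thr1's slot → (0, 4)
invoked at 7, #4 merges VC(#3)=(3, 0) and bumps thr0's slot → (4, 0)
invoked at 9, #5 merges VC(#4)=(4, 0) and bumps thr0's slot → (5, 0)
invoked at 15, #8 merges VC(#5)=(5, 0), VC(#9)=(0, 3) and bumps thr0's slot → (6, 3)
target: VC(#8) = (6, 3)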